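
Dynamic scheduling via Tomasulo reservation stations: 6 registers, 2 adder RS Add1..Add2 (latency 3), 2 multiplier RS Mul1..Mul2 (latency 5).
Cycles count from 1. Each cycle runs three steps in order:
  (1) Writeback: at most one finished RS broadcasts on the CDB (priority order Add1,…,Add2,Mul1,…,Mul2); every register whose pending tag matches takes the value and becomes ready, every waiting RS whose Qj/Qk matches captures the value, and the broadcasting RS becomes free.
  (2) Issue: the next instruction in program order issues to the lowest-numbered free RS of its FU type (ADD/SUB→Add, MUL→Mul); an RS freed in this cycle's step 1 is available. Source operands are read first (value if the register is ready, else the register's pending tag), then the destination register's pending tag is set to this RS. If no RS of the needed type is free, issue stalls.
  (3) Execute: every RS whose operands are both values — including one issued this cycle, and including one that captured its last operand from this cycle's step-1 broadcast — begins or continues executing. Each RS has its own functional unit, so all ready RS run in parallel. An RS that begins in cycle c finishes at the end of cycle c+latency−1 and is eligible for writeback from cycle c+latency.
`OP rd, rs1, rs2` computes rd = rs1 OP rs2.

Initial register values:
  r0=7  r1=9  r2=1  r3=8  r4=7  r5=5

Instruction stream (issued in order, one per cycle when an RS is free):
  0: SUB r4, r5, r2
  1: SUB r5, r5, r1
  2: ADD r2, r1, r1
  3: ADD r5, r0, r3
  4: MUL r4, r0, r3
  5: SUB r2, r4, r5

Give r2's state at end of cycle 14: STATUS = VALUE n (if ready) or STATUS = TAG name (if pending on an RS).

STATUS = VALUE 41

c1: issue SUB r4<-Add1 | r0:7,r1:9,r2:1,r3:8,r4:Add1,r5:5
c2: issue SUB r5<-Add2 | r0:7,r1:9,r2:1,r3:8,r4:Add1,r5:Add2
c3: stall | r0:7,r1:9,r2:1,r3:8,r4:Add1,r5:Add2
c4: CDB Add1=4; issue ADD r2<-Add1 | r0:7,r1:9,r2:Add1,r3:8,r4:4,r5:Add2
c5: CDB Add2=-4; issue ADD r5<-Add2 | r0:7,r1:9,r2:Add1,r3:8,r4:4,r5:Add2
c6: issue MUL r4<-Mul1 | r0:7,r1:9,r2:Add1,r3:8,r4:Mul1,r5:Add2
c7: CDB Add1=18; issue SUB r2<-Add1 | r0:7,r1:9,r2:Add1,r3:8,r4:Mul1,r5:Add2
c8: CDB Add2=15 | r0:7,r1:9,r2:Add1,r3:8,r4:Mul1,r5:15
c9: - | r0:7,r1:9,r2:Add1,r3:8,r4:Mul1,r5:15
c10: - | r0:7,r1:9,r2:Add1,r3:8,r4:Mul1,r5:15
c11: CDB Mul1=56 | r0:7,r1:9,r2:Add1,r3:8,r4:56,r5:15
c12: - | r0:7,r1:9,r2:Add1,r3:8,r4:56,r5:15
c13: - | r0:7,r1:9,r2:Add1,r3:8,r4:56,r5:15
c14: CDB Add1=41 | r0:7,r1:9,r2:41,r3:8,r4:56,r5:15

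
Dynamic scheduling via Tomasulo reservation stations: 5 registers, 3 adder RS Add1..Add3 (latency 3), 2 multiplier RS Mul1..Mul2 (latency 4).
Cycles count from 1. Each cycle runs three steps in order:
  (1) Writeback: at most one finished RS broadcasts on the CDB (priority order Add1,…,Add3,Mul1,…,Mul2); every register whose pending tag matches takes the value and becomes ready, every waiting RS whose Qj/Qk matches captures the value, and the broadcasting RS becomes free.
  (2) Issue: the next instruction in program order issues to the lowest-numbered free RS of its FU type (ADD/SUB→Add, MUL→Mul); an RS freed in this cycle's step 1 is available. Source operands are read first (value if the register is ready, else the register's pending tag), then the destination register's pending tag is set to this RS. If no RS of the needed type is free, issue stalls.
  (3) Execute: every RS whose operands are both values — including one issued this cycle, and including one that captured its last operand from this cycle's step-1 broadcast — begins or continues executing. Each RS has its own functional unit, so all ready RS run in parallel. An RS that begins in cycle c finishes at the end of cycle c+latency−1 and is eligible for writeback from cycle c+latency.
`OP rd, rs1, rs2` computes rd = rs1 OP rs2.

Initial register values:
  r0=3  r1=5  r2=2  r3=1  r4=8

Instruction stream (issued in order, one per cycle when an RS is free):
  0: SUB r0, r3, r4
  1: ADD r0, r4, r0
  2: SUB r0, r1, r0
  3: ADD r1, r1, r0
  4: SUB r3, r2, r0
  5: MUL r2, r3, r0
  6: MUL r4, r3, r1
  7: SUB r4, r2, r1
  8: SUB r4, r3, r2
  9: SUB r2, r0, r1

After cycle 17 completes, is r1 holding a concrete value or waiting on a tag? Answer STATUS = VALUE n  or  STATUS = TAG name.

cycle 1: issue SUB r0<-Add1 // r0:Add1,r1:5,r2:2,r3:1,r4:8
cycle 2: issue ADD r0<-Add2 // r0:Add2,r1:5,r2:2,r3:1,r4:8
cycle 3: issue SUB r0<-Add3 // r0:Add3,r1:5,r2:2,r3:1,r4:8
cycle 4: CDB Add1=-7; issue ADD r1<-Add1 // r0:Add3,r1:Add1,r2:2,r3:1,r4:8
cycle 5: stall // r0:Add3,r1:Add1,r2:2,r3:1,r4:8
cycle 6: stall // r0:Add3,r1:Add1,r2:2,r3:1,r4:8
cycle 7: CDB Add2=1; issue SUB r3<-Add2 // r0:Add3,r1:Add1,r2:2,r3:Add2,r4:8
cycle 8: issue MUL r2<-Mul1 // r0:Add3,r1:Add1,r2:Mul1,r3:Add2,r4:8
cycle 9: issue MUL r4<-Mul2 // r0:Add3,r1:Add1,r2:Mul1,r3:Add2,r4:Mul2
cycle 10: CDB Add3=4; issue SUB r4<-Add3 // r0:4,r1:Add1,r2:Mul1,r3:Add2,r4:Add3
cycle 11: stall // r0:4,r1:Add1,r2:Mul1,r3:Add2,r4:Add3
cycle 12: stall // r0:4,r1:Add1,r2:Mul1,r3:Add2,r4:Add3
cycle 13: CDB Add1=9; issue SUB r4<-Add1 // r0:4,r1:9,r2:Mul1,r3:Add2,r4:Add1
cycle 14: CDB Add2=-2; issue SUB r2<-Add2 // r0:4,r1:9,r2:Add2,r3:-2,r4:Add1
cycle 15: - // r0:4,r1:9,r2:Add2,r3:-2,r4:Add1
cycle 16: - // r0:4,r1:9,r2:Add2,r3:-2,r4:Add1
cycle 17: CDB Add2=-5 // r0:4,r1:9,r2:-5,r3:-2,r4:Add1

STATUS = VALUE 9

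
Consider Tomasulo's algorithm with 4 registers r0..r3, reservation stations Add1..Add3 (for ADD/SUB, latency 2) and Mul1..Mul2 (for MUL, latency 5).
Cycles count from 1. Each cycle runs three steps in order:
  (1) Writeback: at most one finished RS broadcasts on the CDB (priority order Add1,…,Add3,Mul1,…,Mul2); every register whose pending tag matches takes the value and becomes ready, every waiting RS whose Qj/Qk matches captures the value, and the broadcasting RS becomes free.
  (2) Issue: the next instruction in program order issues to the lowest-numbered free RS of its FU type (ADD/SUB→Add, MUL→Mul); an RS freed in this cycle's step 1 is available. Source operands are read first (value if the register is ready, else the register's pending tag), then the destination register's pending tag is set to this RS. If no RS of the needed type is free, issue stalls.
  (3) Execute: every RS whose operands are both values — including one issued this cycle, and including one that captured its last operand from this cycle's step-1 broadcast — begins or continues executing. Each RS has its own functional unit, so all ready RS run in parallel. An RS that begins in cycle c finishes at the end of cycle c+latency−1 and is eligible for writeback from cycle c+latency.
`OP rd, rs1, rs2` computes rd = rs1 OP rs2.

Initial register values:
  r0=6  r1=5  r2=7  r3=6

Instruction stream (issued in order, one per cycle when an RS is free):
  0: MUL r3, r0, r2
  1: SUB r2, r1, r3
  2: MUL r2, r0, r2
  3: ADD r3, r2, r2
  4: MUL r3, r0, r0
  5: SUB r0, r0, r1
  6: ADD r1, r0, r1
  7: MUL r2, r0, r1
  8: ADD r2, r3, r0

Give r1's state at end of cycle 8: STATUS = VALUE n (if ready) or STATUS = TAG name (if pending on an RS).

STATUS = TAG Add1

  c1: issue MUL r3<-Mul1  regs: r0:6,r1:5,r2:7,r3:Mul1
  c2: issue SUB r2<-Add1  regs: r0:6,r1:5,r2:Add1,r3:Mul1
  c3: issue MUL r2<-Mul2  regs: r0:6,r1:5,r2:Mul2,r3:Mul1
  c4: issue ADD r3<-Add2  regs: r0:6,r1:5,r2:Mul2,r3:Add2
  c5: stall  regs: r0:6,r1:5,r2:Mul2,r3:Add2
  c6: CDB Mul1=42; issue MUL r3<-Mul1  regs: r0:6,r1:5,r2:Mul2,r3:Mul1
  c7: issue SUB r0<-Add3  regs: r0:Add3,r1:5,r2:Mul2,r3:Mul1
  c8: CDB Add1=-37; issue ADD r1<-Add1  regs: r0:Add3,r1:Add1,r2:Mul2,r3:Mul1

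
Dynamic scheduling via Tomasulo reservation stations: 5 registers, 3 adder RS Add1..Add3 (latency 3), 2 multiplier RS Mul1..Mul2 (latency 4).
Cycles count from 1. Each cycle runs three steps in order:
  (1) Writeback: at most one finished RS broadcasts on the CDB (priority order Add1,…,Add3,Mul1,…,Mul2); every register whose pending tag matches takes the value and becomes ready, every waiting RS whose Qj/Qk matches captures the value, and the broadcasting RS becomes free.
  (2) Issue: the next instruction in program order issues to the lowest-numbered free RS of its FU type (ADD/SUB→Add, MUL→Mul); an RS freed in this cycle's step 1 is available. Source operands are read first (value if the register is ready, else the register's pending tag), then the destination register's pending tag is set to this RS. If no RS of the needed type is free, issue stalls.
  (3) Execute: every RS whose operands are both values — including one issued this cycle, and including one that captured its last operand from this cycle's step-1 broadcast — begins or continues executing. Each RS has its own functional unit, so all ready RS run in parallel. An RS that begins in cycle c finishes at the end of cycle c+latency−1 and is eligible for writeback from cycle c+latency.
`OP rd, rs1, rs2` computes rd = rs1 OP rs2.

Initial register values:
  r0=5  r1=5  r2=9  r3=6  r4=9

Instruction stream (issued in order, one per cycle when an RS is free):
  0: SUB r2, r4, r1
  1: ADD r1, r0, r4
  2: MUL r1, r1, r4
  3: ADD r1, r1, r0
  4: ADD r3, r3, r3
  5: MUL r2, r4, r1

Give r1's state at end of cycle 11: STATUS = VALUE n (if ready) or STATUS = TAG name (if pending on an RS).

cycle 1: issue SUB r2<-Add1 // r0:5,r1:5,r2:Add1,r3:6,r4:9
cycle 2: issue ADD r1<-Add2 // r0:5,r1:Add2,r2:Add1,r3:6,r4:9
cycle 3: issue MUL r1<-Mul1 // r0:5,r1:Mul1,r2:Add1,r3:6,r4:9
cycle 4: CDB Add1=4; issue ADD r1<-Add1 // r0:5,r1:Add1,r2:4,r3:6,r4:9
cycle 5: CDB Add2=14; issue ADD r3<-Add2 // r0:5,r1:Add1,r2:4,r3:Add2,r4:9
cycle 6: issue MUL r2<-Mul2 // r0:5,r1:Add1,r2:Mul2,r3:Add2,r4:9
cycle 7: - // r0:5,r1:Add1,r2:Mul2,r3:Add2,r4:9
cycle 8: CDB Add2=12 // r0:5,r1:Add1,r2:Mul2,r3:12,r4:9
cycle 9: CDB Mul1=126 // r0:5,r1:Add1,r2:Mul2,r3:12,r4:9
cycle 10: - // r0:5,r1:Add1,r2:Mul2,r3:12,r4:9
cycle 11: - // r0:5,r1:Add1,r2:Mul2,r3:12,r4:9

STATUS = TAG Add1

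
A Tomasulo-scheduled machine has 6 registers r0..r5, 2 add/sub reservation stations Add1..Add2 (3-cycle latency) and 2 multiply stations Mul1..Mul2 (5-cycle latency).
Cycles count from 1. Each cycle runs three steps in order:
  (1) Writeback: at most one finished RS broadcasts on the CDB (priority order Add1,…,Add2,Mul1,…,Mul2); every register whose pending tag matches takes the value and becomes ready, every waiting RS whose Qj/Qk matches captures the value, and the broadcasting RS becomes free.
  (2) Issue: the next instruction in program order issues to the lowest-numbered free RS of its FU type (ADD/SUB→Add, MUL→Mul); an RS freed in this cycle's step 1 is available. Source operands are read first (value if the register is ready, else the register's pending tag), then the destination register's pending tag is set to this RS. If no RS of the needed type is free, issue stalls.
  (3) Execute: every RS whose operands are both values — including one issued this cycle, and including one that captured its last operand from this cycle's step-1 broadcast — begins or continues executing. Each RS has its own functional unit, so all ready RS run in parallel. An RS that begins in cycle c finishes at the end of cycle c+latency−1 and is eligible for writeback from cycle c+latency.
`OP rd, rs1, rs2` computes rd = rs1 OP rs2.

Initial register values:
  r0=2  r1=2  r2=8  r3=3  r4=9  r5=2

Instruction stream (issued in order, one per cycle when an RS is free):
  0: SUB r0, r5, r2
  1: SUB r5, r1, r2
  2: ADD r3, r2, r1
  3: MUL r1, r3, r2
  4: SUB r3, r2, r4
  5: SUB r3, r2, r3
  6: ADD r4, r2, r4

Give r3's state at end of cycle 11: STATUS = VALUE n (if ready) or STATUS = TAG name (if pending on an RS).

STATUS = TAG Add1

cycle 1: issue SUB r0<-Add1 // r0:Add1,r1:2,r2:8,r3:3,r4:9,r5:2
cycle 2: issue SUB r5<-Add2 // r0:Add1,r1:2,r2:8,r3:3,r4:9,r5:Add2
cycle 3: stall // r0:Add1,r1:2,r2:8,r3:3,r4:9,r5:Add2
cycle 4: CDB Add1=-6; issue ADD r3<-Add1 // r0:-6,r1:2,r2:8,r3:Add1,r4:9,r5:Add2
cycle 5: CDB Add2=-6; issue MUL r1<-Mul1 // r0:-6,r1:Mul1,r2:8,r3:Add1,r4:9,r5:-6
cycle 6: issue SUB r3<-Add2 // r0:-6,r1:Mul1,r2:8,r3:Add2,r4:9,r5:-6
cycle 7: CDB Add1=10; issue SUB r3<-Add1 // r0:-6,r1:Mul1,r2:8,r3:Add1,r4:9,r5:-6
cycle 8: stall // r0:-6,r1:Mul1,r2:8,r3:Add1,r4:9,r5:-6
cycle 9: CDB Add2=-1; issue ADD r4<-Add2 // r0:-6,r1:Mul1,r2:8,r3:Add1,r4:Add2,r5:-6
cycle 10: - // r0:-6,r1:Mul1,r2:8,r3:Add1,r4:Add2,r5:-6
cycle 11: - // r0:-6,r1:Mul1,r2:8,r3:Add1,r4:Add2,r5:-6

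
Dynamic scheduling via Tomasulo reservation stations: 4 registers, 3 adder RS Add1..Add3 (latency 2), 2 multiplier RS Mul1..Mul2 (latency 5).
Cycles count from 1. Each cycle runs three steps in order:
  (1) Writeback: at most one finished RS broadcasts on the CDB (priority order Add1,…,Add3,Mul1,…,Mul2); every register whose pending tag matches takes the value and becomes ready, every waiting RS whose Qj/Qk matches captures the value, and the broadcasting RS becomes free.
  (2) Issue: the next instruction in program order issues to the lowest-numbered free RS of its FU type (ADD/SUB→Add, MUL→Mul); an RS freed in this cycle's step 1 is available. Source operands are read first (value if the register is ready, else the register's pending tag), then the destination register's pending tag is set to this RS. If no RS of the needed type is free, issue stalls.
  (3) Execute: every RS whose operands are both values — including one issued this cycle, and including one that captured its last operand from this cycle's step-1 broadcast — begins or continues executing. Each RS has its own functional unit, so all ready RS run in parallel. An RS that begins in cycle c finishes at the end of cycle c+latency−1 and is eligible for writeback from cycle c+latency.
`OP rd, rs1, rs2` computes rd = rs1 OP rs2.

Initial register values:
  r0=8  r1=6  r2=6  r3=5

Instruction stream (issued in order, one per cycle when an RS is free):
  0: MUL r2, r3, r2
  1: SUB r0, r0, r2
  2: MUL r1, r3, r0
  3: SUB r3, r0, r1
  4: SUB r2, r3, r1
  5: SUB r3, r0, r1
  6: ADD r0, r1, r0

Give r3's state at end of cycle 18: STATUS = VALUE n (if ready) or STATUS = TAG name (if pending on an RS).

cycle 1: issue MUL r2<-Mul1 // r0:8,r1:6,r2:Mul1,r3:5
cycle 2: issue SUB r0<-Add1 // r0:Add1,r1:6,r2:Mul1,r3:5
cycle 3: issue MUL r1<-Mul2 // r0:Add1,r1:Mul2,r2:Mul1,r3:5
cycle 4: issue SUB r3<-Add2 // r0:Add1,r1:Mul2,r2:Mul1,r3:Add2
cycle 5: issue SUB r2<-Add3 // r0:Add1,r1:Mul2,r2:Add3,r3:Add2
cycle 6: CDB Mul1=30; stall // r0:Add1,r1:Mul2,r2:Add3,r3:Add2
cycle 7: stall // r0:Add1,r1:Mul2,r2:Add3,r3:Add2
cycle 8: CDB Add1=-22; issue SUB r3<-Add1 // r0:-22,r1:Mul2,r2:Add3,r3:Add1
cycle 9: stall // r0:-22,r1:Mul2,r2:Add3,r3:Add1
cycle 10: stall // r0:-22,r1:Mul2,r2:Add3,r3:Add1
cycle 11: stall // r0:-22,r1:Mul2,r2:Add3,r3:Add1
cycle 12: stall // r0:-22,r1:Mul2,r2:Add3,r3:Add1
cycle 13: CDB Mul2=-110; stall // r0:-22,r1:-110,r2:Add3,r3:Add1
cycle 14: stall // r0:-22,r1:-110,r2:Add3,r3:Add1
cycle 15: CDB Add1=88; issue ADD r0<-Add1 // r0:Add1,r1:-110,r2:Add3,r3:88
cycle 16: CDB Add2=88 // r0:Add1,r1:-110,r2:Add3,r3:88
cycle 17: CDB Add1=-132 // r0:-132,r1:-110,r2:Add3,r3:88
cycle 18: CDB Add3=198 // r0:-132,r1:-110,r2:198,r3:88

STATUS = VALUE 88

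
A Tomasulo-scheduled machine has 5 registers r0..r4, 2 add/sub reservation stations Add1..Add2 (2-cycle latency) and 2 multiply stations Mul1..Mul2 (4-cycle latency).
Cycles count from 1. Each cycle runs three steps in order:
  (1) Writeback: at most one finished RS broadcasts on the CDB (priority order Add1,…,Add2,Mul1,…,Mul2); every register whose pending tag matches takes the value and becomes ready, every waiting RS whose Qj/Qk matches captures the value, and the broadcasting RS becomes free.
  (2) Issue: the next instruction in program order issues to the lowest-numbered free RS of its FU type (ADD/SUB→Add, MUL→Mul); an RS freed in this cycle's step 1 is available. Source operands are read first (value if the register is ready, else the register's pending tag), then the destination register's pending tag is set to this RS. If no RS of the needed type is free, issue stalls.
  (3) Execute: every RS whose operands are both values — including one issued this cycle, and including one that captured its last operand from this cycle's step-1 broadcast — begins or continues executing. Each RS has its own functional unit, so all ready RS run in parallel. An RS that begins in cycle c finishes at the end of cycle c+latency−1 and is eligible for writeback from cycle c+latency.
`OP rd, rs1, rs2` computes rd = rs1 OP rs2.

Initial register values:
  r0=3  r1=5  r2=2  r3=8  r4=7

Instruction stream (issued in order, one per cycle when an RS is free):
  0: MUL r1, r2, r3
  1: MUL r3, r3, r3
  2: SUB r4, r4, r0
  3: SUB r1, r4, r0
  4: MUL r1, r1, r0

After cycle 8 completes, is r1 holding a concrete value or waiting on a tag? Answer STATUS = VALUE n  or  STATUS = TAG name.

STATUS = TAG Mul1

c1: issue MUL r1<-Mul1 | r0:3,r1:Mul1,r2:2,r3:8,r4:7
c2: issue MUL r3<-Mul2 | r0:3,r1:Mul1,r2:2,r3:Mul2,r4:7
c3: issue SUB r4<-Add1 | r0:3,r1:Mul1,r2:2,r3:Mul2,r4:Add1
c4: issue SUB r1<-Add2 | r0:3,r1:Add2,r2:2,r3:Mul2,r4:Add1
c5: CDB Add1=4; stall | r0:3,r1:Add2,r2:2,r3:Mul2,r4:4
c6: CDB Mul1=16; issue MUL r1<-Mul1 | r0:3,r1:Mul1,r2:2,r3:Mul2,r4:4
c7: CDB Add2=1 | r0:3,r1:Mul1,r2:2,r3:Mul2,r4:4
c8: CDB Mul2=64 | r0:3,r1:Mul1,r2:2,r3:64,r4:4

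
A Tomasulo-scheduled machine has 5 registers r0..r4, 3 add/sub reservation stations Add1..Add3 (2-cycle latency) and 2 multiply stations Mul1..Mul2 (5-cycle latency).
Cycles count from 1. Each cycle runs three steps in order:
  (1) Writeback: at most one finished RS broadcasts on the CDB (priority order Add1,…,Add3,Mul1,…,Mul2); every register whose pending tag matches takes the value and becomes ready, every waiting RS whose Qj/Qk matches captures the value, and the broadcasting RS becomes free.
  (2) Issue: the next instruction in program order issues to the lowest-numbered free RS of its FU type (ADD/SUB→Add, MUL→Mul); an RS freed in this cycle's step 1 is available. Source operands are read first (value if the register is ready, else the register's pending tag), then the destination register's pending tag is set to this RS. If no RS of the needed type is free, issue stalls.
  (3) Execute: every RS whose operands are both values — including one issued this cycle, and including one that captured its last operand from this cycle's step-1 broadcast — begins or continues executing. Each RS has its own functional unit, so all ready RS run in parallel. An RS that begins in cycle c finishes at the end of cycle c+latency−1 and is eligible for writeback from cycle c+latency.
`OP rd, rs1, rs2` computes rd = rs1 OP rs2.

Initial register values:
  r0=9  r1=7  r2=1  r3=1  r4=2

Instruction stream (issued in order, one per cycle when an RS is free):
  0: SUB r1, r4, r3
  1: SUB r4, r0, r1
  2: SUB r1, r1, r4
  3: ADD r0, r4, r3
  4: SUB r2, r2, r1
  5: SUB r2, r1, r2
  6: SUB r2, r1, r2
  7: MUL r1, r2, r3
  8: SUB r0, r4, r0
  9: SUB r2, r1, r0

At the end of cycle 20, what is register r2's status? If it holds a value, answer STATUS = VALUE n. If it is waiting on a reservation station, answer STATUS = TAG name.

STATUS = VALUE 9

cycle 1: issue SUB r1<-Add1 // r0:9,r1:Add1,r2:1,r3:1,r4:2
cycle 2: issue SUB r4<-Add2 // r0:9,r1:Add1,r2:1,r3:1,r4:Add2
cycle 3: CDB Add1=1; issue SUB r1<-Add1 // r0:9,r1:Add1,r2:1,r3:1,r4:Add2
cycle 4: issue ADD r0<-Add3 // r0:Add3,r1:Add1,r2:1,r3:1,r4:Add2
cycle 5: CDB Add2=8; issue SUB r2<-Add2 // r0:Add3,r1:Add1,r2:Add2,r3:1,r4:8
cycle 6: stall // r0:Add3,r1:Add1,r2:Add2,r3:1,r4:8
cycle 7: CDB Add1=-7; issue SUB r2<-Add1 // r0:Add3,r1:-7,r2:Add1,r3:1,r4:8
cycle 8: CDB Add3=9; issue SUB r2<-Add3 // r0:9,r1:-7,r2:Add3,r3:1,r4:8
cycle 9: CDB Add2=8; issue MUL r1<-Mul1 // r0:9,r1:Mul1,r2:Add3,r3:1,r4:8
cycle 10: issue SUB r0<-Add2 // r0:Add2,r1:Mul1,r2:Add3,r3:1,r4:8
cycle 11: CDB Add1=-15; issue SUB r2<-Add1 // r0:Add2,r1:Mul1,r2:Add1,r3:1,r4:8
cycle 12: CDB Add2=-1 // r0:-1,r1:Mul1,r2:Add1,r3:1,r4:8
cycle 13: CDB Add3=8 // r0:-1,r1:Mul1,r2:Add1,r3:1,r4:8
cycle 14: - // r0:-1,r1:Mul1,r2:Add1,r3:1,r4:8
cycle 15: - // r0:-1,r1:Mul1,r2:Add1,r3:1,r4:8
cycle 16: - // r0:-1,r1:Mul1,r2:Add1,r3:1,r4:8
cycle 17: - // r0:-1,r1:Mul1,r2:Add1,r3:1,r4:8
cycle 18: CDB Mul1=8 // r0:-1,r1:8,r2:Add1,r3:1,r4:8
cycle 19: - // r0:-1,r1:8,r2:Add1,r3:1,r4:8
cycle 20: CDB Add1=9 // r0:-1,r1:8,r2:9,r3:1,r4:8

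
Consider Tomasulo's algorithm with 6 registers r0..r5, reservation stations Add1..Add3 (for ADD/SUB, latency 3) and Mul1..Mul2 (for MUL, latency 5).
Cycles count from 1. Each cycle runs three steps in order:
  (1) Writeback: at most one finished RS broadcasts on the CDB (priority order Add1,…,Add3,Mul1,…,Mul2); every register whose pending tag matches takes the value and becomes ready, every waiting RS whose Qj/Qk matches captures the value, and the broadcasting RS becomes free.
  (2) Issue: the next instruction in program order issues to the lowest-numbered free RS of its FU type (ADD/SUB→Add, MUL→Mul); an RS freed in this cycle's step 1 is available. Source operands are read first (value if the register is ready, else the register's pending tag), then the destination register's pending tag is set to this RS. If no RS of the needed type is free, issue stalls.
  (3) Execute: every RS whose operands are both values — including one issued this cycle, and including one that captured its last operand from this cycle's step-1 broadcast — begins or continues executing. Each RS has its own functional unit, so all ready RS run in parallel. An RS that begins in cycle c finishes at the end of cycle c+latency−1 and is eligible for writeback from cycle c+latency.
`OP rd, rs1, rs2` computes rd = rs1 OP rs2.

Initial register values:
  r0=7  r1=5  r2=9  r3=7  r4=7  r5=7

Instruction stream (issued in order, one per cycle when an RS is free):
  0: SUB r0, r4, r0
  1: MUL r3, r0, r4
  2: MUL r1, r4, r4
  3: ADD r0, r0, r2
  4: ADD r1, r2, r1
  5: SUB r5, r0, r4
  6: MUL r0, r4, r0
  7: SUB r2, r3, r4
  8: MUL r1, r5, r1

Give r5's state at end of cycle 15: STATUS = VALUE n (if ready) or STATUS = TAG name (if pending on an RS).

STATUS = VALUE 2

cycle 1: issue SUB r0<-Add1 // r0:Add1,r1:5,r2:9,r3:7,r4:7,r5:7
cycle 2: issue MUL r3<-Mul1 // r0:Add1,r1:5,r2:9,r3:Mul1,r4:7,r5:7
cycle 3: issue MUL r1<-Mul2 // r0:Add1,r1:Mul2,r2:9,r3:Mul1,r4:7,r5:7
cycle 4: CDB Add1=0; issue ADD r0<-Add1 // r0:Add1,r1:Mul2,r2:9,r3:Mul1,r4:7,r5:7
cycle 5: issue ADD r1<-Add2 // r0:Add1,r1:Add2,r2:9,r3:Mul1,r4:7,r5:7
cycle 6: issue SUB r5<-Add3 // r0:Add1,r1:Add2,r2:9,r3:Mul1,r4:7,r5:Add3
cycle 7: CDB Add1=9; stall // r0:9,r1:Add2,r2:9,r3:Mul1,r4:7,r5:Add3
cycle 8: CDB Mul2=49; issue MUL r0<-Mul2 // r0:Mul2,r1:Add2,r2:9,r3:Mul1,r4:7,r5:Add3
cycle 9: CDB Mul1=0; issue SUB r2<-Add1 // r0:Mul2,r1:Add2,r2:Add1,r3:0,r4:7,r5:Add3
cycle 10: CDB Add3=2; issue MUL r1<-Mul1 // r0:Mul2,r1:Mul1,r2:Add1,r3:0,r4:7,r5:2
cycle 11: CDB Add2=58 // r0:Mul2,r1:Mul1,r2:Add1,r3:0,r4:7,r5:2
cycle 12: CDB Add1=-7 // r0:Mul2,r1:Mul1,r2:-7,r3:0,r4:7,r5:2
cycle 13: CDB Mul2=63 // r0:63,r1:Mul1,r2:-7,r3:0,r4:7,r5:2
cycle 14: - // r0:63,r1:Mul1,r2:-7,r3:0,r4:7,r5:2
cycle 15: - // r0:63,r1:Mul1,r2:-7,r3:0,r4:7,r5:2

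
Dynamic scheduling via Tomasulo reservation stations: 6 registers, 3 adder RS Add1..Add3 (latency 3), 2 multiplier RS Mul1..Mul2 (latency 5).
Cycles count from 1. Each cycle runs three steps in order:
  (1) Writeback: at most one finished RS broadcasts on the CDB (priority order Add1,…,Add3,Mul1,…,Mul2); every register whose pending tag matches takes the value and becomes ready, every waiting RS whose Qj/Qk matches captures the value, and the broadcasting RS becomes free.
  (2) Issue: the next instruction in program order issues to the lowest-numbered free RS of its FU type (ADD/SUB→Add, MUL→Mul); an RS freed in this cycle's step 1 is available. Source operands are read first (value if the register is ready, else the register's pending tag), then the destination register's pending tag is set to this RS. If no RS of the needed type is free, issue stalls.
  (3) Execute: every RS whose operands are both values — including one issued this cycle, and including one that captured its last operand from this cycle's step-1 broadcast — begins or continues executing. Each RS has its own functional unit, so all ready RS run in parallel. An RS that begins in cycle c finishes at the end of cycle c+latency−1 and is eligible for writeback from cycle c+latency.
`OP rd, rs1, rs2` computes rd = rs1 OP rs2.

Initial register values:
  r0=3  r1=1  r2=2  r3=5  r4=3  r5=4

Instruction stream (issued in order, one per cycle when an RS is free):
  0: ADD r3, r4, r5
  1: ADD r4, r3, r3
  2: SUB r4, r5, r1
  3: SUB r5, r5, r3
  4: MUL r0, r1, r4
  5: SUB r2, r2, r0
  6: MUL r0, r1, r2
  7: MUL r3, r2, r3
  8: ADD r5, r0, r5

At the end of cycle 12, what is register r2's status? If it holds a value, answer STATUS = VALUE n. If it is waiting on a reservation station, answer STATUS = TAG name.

STATUS = TAG Add3

c1: issue ADD r3<-Add1 | r0:3,r1:1,r2:2,r3:Add1,r4:3,r5:4
c2: issue ADD r4<-Add2 | r0:3,r1:1,r2:2,r3:Add1,r4:Add2,r5:4
c3: issue SUB r4<-Add3 | r0:3,r1:1,r2:2,r3:Add1,r4:Add3,r5:4
c4: CDB Add1=7; issue SUB r5<-Add1 | r0:3,r1:1,r2:2,r3:7,r4:Add3,r5:Add1
c5: issue MUL r0<-Mul1 | r0:Mul1,r1:1,r2:2,r3:7,r4:Add3,r5:Add1
c6: CDB Add3=3; issue SUB r2<-Add3 | r0:Mul1,r1:1,r2:Add3,r3:7,r4:3,r5:Add1
c7: CDB Add1=-3; issue MUL r0<-Mul2 | r0:Mul2,r1:1,r2:Add3,r3:7,r4:3,r5:-3
c8: CDB Add2=14; stall | r0:Mul2,r1:1,r2:Add3,r3:7,r4:3,r5:-3
c9: stall | r0:Mul2,r1:1,r2:Add3,r3:7,r4:3,r5:-3
c10: stall | r0:Mul2,r1:1,r2:Add3,r3:7,r4:3,r5:-3
c11: CDB Mul1=3; issue MUL r3<-Mul1 | r0:Mul2,r1:1,r2:Add3,r3:Mul1,r4:3,r5:-3
c12: issue ADD r5<-Add1 | r0:Mul2,r1:1,r2:Add3,r3:Mul1,r4:3,r5:Add1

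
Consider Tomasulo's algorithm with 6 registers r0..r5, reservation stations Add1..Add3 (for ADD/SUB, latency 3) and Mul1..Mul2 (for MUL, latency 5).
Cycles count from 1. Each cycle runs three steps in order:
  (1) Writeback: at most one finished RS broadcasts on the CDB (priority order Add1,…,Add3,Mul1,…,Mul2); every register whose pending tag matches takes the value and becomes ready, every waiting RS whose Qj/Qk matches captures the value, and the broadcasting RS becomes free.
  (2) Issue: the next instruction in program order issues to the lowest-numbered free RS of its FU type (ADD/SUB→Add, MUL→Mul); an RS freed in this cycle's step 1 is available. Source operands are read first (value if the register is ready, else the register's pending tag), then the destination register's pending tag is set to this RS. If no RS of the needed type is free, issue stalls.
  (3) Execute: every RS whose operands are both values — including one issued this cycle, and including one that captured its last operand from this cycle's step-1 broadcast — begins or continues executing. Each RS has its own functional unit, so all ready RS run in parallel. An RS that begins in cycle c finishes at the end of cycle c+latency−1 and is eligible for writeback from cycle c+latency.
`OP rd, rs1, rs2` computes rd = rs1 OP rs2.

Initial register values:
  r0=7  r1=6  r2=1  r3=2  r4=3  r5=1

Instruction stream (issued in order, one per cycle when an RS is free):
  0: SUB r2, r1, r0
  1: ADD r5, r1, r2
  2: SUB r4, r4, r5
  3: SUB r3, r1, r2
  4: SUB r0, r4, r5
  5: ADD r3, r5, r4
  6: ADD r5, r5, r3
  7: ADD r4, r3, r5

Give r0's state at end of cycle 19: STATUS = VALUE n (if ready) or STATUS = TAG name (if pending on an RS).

cycle 1: issue SUB r2<-Add1 // r0:7,r1:6,r2:Add1,r3:2,r4:3,r5:1
cycle 2: issue ADD r5<-Add2 // r0:7,r1:6,r2:Add1,r3:2,r4:3,r5:Add2
cycle 3: issue SUB r4<-Add3 // r0:7,r1:6,r2:Add1,r3:2,r4:Add3,r5:Add2
cycle 4: CDB Add1=-1; issue SUB r3<-Add1 // r0:7,r1:6,r2:-1,r3:Add1,r4:Add3,r5:Add2
cycle 5: stall // r0:7,r1:6,r2:-1,r3:Add1,r4:Add3,r5:Add2
cycle 6: stall // r0:7,r1:6,r2:-1,r3:Add1,r4:Add3,r5:Add2
cycle 7: CDB Add1=7; issue SUB r0<-Add1 // r0:Add1,r1:6,r2:-1,r3:7,r4:Add3,r5:Add2
cycle 8: CDB Add2=5; issue ADD r3<-Add2 // r0:Add1,r1:6,r2:-1,r3:Add2,r4:Add3,r5:5
cycle 9: stall // r0:Add1,r1:6,r2:-1,r3:Add2,r4:Add3,r5:5
cycle 10: stall // r0:Add1,r1:6,r2:-1,r3:Add2,r4:Add3,r5:5
cycle 11: CDB Add3=-2; issue ADD r5<-Add3 // r0:Add1,r1:6,r2:-1,r3:Add2,r4:-2,r5:Add3
cycle 12: stall // r0:Add1,r1:6,r2:-1,r3:Add2,r4:-2,r5:Add3
cycle 13: stall // r0:Add1,r1:6,r2:-1,r3:Add2,r4:-2,r5:Add3
cycle 14: CDB Add1=-7; issue ADD r4<-Add1 // r0:-7,r1:6,r2:-1,r3:Add2,r4:Add1,r5:Add3
cycle 15: CDB Add2=3 // r0:-7,r1:6,r2:-1,r3:3,r4:Add1,r5:Add3
cycle 16: - // r0:-7,r1:6,r2:-1,r3:3,r4:Add1,r5:Add3
cycle 17: - // r0:-7,r1:6,r2:-1,r3:3,r4:Add1,r5:Add3
cycle 18: CDB Add3=8 // r0:-7,r1:6,r2:-1,r3:3,r4:Add1,r5:8
cycle 19: - // r0:-7,r1:6,r2:-1,r3:3,r4:Add1,r5:8

STATUS = VALUE -7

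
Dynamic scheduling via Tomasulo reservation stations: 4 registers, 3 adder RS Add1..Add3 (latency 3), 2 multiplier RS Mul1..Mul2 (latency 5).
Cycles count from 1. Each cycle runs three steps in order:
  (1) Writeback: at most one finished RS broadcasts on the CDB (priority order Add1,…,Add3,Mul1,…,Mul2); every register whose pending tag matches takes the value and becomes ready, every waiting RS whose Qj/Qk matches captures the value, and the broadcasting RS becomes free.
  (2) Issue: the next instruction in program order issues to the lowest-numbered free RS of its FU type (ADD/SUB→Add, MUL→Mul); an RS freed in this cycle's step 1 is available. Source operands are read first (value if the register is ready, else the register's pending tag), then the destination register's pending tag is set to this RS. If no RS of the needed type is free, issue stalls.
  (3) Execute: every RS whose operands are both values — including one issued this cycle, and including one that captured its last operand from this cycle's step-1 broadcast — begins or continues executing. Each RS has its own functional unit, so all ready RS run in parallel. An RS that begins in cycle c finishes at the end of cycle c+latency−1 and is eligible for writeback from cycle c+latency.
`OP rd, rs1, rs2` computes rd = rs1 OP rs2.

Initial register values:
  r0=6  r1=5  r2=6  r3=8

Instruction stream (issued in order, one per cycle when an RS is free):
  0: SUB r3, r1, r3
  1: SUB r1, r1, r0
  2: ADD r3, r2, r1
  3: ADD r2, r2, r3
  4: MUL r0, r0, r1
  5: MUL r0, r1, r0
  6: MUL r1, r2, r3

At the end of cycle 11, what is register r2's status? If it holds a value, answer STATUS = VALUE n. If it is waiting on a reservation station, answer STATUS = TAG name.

cycle 1: issue SUB r3<-Add1 // r0:6,r1:5,r2:6,r3:Add1
cycle 2: issue SUB r1<-Add2 // r0:6,r1:Add2,r2:6,r3:Add1
cycle 3: issue ADD r3<-Add3 // r0:6,r1:Add2,r2:6,r3:Add3
cycle 4: CDB Add1=-3; issue ADD r2<-Add1 // r0:6,r1:Add2,r2:Add1,r3:Add3
cycle 5: CDB Add2=-1; issue MUL r0<-Mul1 // r0:Mul1,r1:-1,r2:Add1,r3:Add3
cycle 6: issue MUL r0<-Mul2 // r0:Mul2,r1:-1,r2:Add1,r3:Add3
cycle 7: stall // r0:Mul2,r1:-1,r2:Add1,r3:Add3
cycle 8: CDB Add3=5; stall // r0:Mul2,r1:-1,r2:Add1,r3:5
cycle 9: stall // r0:Mul2,r1:-1,r2:Add1,r3:5
cycle 10: CDB Mul1=-6; issue MUL r1<-Mul1 // r0:Mul2,r1:Mul1,r2:Add1,r3:5
cycle 11: CDB Add1=11 // r0:Mul2,r1:Mul1,r2:11,r3:5

STATUS = VALUE 11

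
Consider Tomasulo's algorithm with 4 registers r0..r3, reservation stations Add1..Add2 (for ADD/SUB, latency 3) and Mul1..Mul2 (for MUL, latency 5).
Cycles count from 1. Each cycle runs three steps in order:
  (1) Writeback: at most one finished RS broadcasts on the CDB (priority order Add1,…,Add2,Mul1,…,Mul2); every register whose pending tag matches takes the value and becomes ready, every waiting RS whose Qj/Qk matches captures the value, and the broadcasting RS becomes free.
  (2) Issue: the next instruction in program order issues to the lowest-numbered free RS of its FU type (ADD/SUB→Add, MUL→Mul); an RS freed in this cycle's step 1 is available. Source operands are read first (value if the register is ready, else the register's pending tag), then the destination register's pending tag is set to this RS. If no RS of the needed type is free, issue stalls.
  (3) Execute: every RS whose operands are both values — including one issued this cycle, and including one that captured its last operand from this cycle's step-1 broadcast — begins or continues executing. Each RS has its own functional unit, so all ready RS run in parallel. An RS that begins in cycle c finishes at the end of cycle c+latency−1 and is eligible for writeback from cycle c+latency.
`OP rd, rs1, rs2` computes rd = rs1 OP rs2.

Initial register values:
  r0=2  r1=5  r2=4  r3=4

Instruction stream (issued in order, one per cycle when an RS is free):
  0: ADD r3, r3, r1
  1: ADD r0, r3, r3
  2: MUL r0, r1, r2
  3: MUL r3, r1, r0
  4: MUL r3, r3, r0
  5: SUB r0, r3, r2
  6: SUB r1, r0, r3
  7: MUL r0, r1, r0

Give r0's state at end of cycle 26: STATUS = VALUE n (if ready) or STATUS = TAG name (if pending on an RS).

STATUS = TAG Mul2

  c1: issue ADD r3<-Add1  regs: r0:2,r1:5,r2:4,r3:Add1
  c2: issue ADD r0<-Add2  regs: r0:Add2,r1:5,r2:4,r3:Add1
  c3: issue MUL r0<-Mul1  regs: r0:Mul1,r1:5,r2:4,r3:Add1
  c4: CDB Add1=9; issue MUL r3<-Mul2  regs: r0:Mul1,r1:5,r2:4,r3:Mul2
  c5: stall  regs: r0:Mul1,r1:5,r2:4,r3:Mul2
  c6: stall  regs: r0:Mul1,r1:5,r2:4,r3:Mul2
  c7: CDB Add2=18; stall  regs: r0:Mul1,r1:5,r2:4,r3:Mul2
  c8: CDB Mul1=20; issue MUL r3<-Mul1  regs: r0:20,r1:5,r2:4,r3:Mul1
  c9: issue SUB r0<-Add1  regs: r0:Add1,r1:5,r2:4,r3:Mul1
  c10: issue SUB r1<-Add2  regs: r0:Add1,r1:Add2,r2:4,r3:Mul1
  c11: stall  regs: r0:Add1,r1:Add2,r2:4,r3:Mul1
  c12: stall  regs: r0:Add1,r1:Add2,r2:4,r3:Mul1
  c13: CDB Mul2=100; issue MUL r0<-Mul2  regs: r0:Mul2,r1:Add2,r2:4,r3:Mul1
  c14: -  regs: r0:Mul2,r1:Add2,r2:4,r3:Mul1
  c15: -  regs: r0:Mul2,r1:Add2,r2:4,r3:Mul1
  c16: -  regs: r0:Mul2,r1:Add2,r2:4,r3:Mul1
  c17: -  regs: r0:Mul2,r1:Add2,r2:4,r3:Mul1
  c18: CDB Mul1=2000  regs: r0:Mul2,r1:Add2,r2:4,r3:2000
  c19: -  regs: r0:Mul2,r1:Add2,r2:4,r3:2000
  c20: -  regs: r0:Mul2,r1:Add2,r2:4,r3:2000
  c21: CDB Add1=1996  regs: r0:Mul2,r1:Add2,r2:4,r3:2000
  c22: -  regs: r0:Mul2,r1:Add2,r2:4,r3:2000
  c23: -  regs: r0:Mul2,r1:Add2,r2:4,r3:2000
  c24: CDB Add2=-4  regs: r0:Mul2,r1:-4,r2:4,r3:2000
  c25: -  regs: r0:Mul2,r1:-4,r2:4,r3:2000
  c26: -  regs: r0:Mul2,r1:-4,r2:4,r3:2000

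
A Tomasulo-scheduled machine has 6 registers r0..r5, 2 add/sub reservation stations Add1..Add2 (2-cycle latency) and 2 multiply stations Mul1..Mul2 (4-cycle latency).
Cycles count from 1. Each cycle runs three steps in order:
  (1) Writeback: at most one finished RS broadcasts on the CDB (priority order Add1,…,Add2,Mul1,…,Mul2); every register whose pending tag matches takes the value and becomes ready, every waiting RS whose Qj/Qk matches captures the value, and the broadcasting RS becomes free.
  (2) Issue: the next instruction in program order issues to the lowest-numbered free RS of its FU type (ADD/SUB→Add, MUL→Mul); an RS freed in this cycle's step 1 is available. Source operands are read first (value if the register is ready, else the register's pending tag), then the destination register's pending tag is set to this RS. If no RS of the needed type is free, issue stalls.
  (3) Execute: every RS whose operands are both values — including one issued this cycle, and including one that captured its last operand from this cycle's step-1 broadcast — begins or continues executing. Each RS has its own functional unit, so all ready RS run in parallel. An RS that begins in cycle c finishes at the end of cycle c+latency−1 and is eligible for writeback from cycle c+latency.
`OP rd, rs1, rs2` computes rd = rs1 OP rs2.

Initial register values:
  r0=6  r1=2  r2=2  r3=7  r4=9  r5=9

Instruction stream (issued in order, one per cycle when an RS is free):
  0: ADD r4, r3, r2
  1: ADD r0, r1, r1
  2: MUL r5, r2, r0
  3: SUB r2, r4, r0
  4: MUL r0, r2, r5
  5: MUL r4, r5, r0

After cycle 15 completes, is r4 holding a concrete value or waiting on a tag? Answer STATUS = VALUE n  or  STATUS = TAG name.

cycle 1: issue ADD r4<-Add1 // r0:6,r1:2,r2:2,r3:7,r4:Add1,r5:9
cycle 2: issue ADD r0<-Add2 // r0:Add2,r1:2,r2:2,r3:7,r4:Add1,r5:9
cycle 3: CDB Add1=9; issue MUL r5<-Mul1 // r0:Add2,r1:2,r2:2,r3:7,r4:9,r5:Mul1
cycle 4: CDB Add2=4; issue SUB r2<-Add1 // r0:4,r1:2,r2:Add1,r3:7,r4:9,r5:Mul1
cycle 5: issue MUL r0<-Mul2 // r0:Mul2,r1:2,r2:Add1,r3:7,r4:9,r5:Mul1
cycle 6: CDB Add1=5; stall // r0:Mul2,r1:2,r2:5,r3:7,r4:9,r5:Mul1
cycle 7: stall // r0:Mul2,r1:2,r2:5,r3:7,r4:9,r5:Mul1
cycle 8: CDB Mul1=8; issue MUL r4<-Mul1 // r0:Mul2,r1:2,r2:5,r3:7,r4:Mul1,r5:8
cycle 9: - // r0:Mul2,r1:2,r2:5,r3:7,r4:Mul1,r5:8
cycle 10: - // r0:Mul2,r1:2,r2:5,r3:7,r4:Mul1,r5:8
cycle 11: - // r0:Mul2,r1:2,r2:5,r3:7,r4:Mul1,r5:8
cycle 12: CDB Mul2=40 // r0:40,r1:2,r2:5,r3:7,r4:Mul1,r5:8
cycle 13: - // r0:40,r1:2,r2:5,r3:7,r4:Mul1,r5:8
cycle 14: - // r0:40,r1:2,r2:5,r3:7,r4:Mul1,r5:8
cycle 15: - // r0:40,r1:2,r2:5,r3:7,r4:Mul1,r5:8

STATUS = TAG Mul1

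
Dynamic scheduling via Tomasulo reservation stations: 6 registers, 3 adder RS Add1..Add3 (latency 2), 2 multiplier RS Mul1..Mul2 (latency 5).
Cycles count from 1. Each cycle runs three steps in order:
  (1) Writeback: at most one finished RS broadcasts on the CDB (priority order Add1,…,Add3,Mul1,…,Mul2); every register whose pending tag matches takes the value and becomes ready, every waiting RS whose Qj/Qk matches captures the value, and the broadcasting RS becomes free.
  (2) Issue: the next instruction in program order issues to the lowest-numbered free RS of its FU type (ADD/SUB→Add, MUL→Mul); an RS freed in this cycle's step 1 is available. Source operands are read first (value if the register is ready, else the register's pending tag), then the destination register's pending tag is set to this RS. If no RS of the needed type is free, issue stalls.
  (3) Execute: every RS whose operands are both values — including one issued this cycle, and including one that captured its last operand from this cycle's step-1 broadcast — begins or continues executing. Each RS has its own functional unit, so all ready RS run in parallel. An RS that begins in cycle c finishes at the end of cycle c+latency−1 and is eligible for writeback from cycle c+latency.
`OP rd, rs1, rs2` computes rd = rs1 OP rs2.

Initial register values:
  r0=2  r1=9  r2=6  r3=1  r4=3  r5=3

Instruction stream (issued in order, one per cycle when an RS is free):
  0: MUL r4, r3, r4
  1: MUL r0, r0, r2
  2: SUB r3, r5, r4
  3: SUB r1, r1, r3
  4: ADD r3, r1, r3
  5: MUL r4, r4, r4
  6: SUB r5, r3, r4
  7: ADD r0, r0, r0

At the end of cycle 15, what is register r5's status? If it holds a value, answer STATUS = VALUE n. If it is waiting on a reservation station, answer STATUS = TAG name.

  c1: issue MUL r4<-Mul1  regs: r0:2,r1:9,r2:6,r3:1,r4:Mul1,r5:3
  c2: issue MUL r0<-Mul2  regs: r0:Mul2,r1:9,r2:6,r3:1,r4:Mul1,r5:3
  c3: issue SUB r3<-Add1  regs: r0:Mul2,r1:9,r2:6,r3:Add1,r4:Mul1,r5:3
  c4: issue SUB r1<-Add2  regs: r0:Mul2,r1:Add2,r2:6,r3:Add1,r4:Mul1,r5:3
  c5: issue ADD r3<-Add3  regs: r0:Mul2,r1:Add2,r2:6,r3:Add3,r4:Mul1,r5:3
  c6: CDB Mul1=3; issue MUL r4<-Mul1  regs: r0:Mul2,r1:Add2,r2:6,r3:Add3,r4:Mul1,r5:3
  c7: CDB Mul2=12; stall  regs: r0:12,r1:Add2,r2:6,r3:Add3,r4:Mul1,r5:3
  c8: CDB Add1=0; issue SUB r5<-Add1  regs: r0:12,r1:Add2,r2:6,r3:Add3,r4:Mul1,r5:Add1
  c9: stall  regs: r0:12,r1:Add2,r2:6,r3:Add3,r4:Mul1,r5:Add1
  c10: CDB Add2=9; issue ADD r0<-Add2  regs: r0:Add2,r1:9,r2:6,r3:Add3,r4:Mul1,r5:Add1
  c11: CDB Mul1=9  regs: r0:Add2,r1:9,r2:6,r3:Add3,r4:9,r5:Add1
  c12: CDB Add2=24  regs: r0:24,r1:9,r2:6,r3:Add3,r4:9,r5:Add1
  c13: CDB Add3=9  regs: r0:24,r1:9,r2:6,r3:9,r4:9,r5:Add1
  c14: -  regs: r0:24,r1:9,r2:6,r3:9,r4:9,r5:Add1
  c15: CDB Add1=0  regs: r0:24,r1:9,r2:6,r3:9,r4:9,r5:0

STATUS = VALUE 0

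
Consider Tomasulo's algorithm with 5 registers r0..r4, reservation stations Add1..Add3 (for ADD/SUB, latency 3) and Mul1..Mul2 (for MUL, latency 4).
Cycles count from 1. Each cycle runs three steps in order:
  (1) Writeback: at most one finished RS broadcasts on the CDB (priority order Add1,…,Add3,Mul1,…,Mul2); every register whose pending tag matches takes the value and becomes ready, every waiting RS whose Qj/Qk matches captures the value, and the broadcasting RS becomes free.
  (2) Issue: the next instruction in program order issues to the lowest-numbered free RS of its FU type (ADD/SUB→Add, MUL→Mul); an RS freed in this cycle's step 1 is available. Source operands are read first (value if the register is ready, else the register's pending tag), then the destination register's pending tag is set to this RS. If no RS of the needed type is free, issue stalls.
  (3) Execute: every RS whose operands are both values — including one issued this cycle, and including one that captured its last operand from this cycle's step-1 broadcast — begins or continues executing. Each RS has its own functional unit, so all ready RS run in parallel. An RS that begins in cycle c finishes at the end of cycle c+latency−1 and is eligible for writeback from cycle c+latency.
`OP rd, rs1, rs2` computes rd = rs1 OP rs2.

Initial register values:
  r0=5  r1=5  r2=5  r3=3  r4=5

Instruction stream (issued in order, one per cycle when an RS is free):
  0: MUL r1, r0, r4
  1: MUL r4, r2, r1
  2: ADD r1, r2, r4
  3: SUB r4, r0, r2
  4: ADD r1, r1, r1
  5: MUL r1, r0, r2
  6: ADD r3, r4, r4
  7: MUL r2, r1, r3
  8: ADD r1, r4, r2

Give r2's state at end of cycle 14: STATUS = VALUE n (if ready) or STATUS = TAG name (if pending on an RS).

STATUS = TAG Mul2

cycle 1: issue MUL r1<-Mul1 // r0:5,r1:Mul1,r2:5,r3:3,r4:5
cycle 2: issue MUL r4<-Mul2 // r0:5,r1:Mul1,r2:5,r3:3,r4:Mul2
cycle 3: issue ADD r1<-Add1 // r0:5,r1:Add1,r2:5,r3:3,r4:Mul2
cycle 4: issue SUB r4<-Add2 // r0:5,r1:Add1,r2:5,r3:3,r4:Add2
cycle 5: CDB Mul1=25; issue ADD r1<-Add3 // r0:5,r1:Add3,r2:5,r3:3,r4:Add2
cycle 6: issue MUL r1<-Mul1 // r0:5,r1:Mul1,r2:5,r3:3,r4:Add2
cycle 7: CDB Add2=0; issue ADD r3<-Add2 // r0:5,r1:Mul1,r2:5,r3:Add2,r4:0
cycle 8: stall // r0:5,r1:Mul1,r2:5,r3:Add2,r4:0
cycle 9: CDB Mul2=125; issue MUL r2<-Mul2 // r0:5,r1:Mul1,r2:Mul2,r3:Add2,r4:0
cycle 10: CDB Add2=0; issue ADD r1<-Add2 // r0:5,r1:Add2,r2:Mul2,r3:0,r4:0
cycle 11: CDB Mul1=25 // r0:5,r1:Add2,r2:Mul2,r3:0,r4:0
cycle 12: CDB Add1=130 // r0:5,r1:Add2,r2:Mul2,r3:0,r4:0
cycle 13: - // r0:5,r1:Add2,r2:Mul2,r3:0,r4:0
cycle 14: - // r0:5,r1:Add2,r2:Mul2,r3:0,r4:0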